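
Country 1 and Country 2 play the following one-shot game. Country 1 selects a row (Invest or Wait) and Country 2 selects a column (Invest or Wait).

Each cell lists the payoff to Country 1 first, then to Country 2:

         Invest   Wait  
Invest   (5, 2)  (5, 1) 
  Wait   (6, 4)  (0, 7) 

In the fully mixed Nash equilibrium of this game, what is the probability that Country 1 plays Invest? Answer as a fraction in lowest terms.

3/4

Let r be the probability that Country 1 plays Invest. In a completely mixed equilibrium, Country 2 must be indifferent between Invest and Wait.
Country 2's expected payoff from Invest is 2r + 4(1−r); from Wait it is r + 7(1−r).
Setting these equal: −2r + 4 = −6r + 7, so r = 3/4.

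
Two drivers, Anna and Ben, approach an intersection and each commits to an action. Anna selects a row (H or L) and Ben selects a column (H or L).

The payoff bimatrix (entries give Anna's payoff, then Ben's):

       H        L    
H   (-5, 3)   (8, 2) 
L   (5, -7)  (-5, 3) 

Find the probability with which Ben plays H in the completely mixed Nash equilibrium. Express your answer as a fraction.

13/23

Let c be the probability that Ben plays H. In a completely mixed equilibrium, Anna must be indifferent between H and L.
Anna's expected payoff from H is −5c + 8(1−c); from L it is 5c − 5(1−c).
Setting these equal: −13c + 8 = 10c − 5, so c = 13/23.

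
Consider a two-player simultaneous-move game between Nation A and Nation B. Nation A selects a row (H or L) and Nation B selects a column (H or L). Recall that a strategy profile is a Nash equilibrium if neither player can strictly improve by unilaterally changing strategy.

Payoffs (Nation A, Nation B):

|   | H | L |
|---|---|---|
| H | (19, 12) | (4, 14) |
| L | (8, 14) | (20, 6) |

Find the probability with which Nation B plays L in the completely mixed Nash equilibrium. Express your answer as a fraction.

11/27

Let c be the probability that Nation B plays H. In a completely mixed equilibrium, Nation A must be indifferent between H and L.
Nation A's expected payoff from H is 19c + 4(1−c); from L it is 8c + 20(1−c).
Setting these equal: 15c + 4 = −12c + 20, so c = 16/27.
Therefore Nation B plays L with probability 1 − 16/27 = 11/27.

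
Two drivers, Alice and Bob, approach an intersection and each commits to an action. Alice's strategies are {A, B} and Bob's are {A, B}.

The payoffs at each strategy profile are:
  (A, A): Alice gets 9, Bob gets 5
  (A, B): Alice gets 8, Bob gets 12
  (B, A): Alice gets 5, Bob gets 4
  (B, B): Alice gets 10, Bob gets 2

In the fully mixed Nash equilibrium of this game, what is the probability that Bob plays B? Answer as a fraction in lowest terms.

Let c be the probability that Bob plays A. In a completely mixed equilibrium, Alice must be indifferent between A and B.
Alice's expected payoff from A is 9c + 8(1−c); from B it is 5c + 10(1−c).
Setting these equal: c + 8 = −5c + 10, so c = 1/3.
Therefore Bob plays B with probability 1 − 1/3 = 2/3.

2/3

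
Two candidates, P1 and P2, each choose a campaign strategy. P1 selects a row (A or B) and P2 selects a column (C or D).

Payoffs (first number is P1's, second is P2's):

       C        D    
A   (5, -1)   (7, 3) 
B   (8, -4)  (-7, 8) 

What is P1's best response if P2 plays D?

A

Against D, P1 earns 7 from A and -7 from B.
So A is the best response.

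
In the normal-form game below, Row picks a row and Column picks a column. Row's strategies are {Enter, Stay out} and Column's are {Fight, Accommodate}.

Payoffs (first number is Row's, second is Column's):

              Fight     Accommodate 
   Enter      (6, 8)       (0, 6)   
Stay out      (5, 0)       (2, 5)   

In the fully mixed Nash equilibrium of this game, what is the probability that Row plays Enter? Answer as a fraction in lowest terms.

5/7

Let x be the probability that Row plays Enter. In a completely mixed equilibrium, Column must be indifferent between Fight and Accommodate.
Column's expected payoff from Fight is 8x; from Accommodate it is 6x + 5(1−x).
Setting these equal: 8x = x + 5, so x = 5/7.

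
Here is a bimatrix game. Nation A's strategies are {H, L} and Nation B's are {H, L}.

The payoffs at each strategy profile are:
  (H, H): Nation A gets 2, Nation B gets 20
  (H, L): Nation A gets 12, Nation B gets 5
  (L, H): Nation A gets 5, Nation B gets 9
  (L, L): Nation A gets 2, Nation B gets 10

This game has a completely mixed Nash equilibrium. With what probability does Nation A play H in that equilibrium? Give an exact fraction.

1/16

Let x be the probability that Nation A plays H. In a completely mixed equilibrium, Nation B must be indifferent between H and L.
Nation B's expected payoff from H is 20x + 9(1−x); from L it is 5x + 10(1−x).
Setting these equal: 11x + 9 = −5x + 10, so x = 1/16.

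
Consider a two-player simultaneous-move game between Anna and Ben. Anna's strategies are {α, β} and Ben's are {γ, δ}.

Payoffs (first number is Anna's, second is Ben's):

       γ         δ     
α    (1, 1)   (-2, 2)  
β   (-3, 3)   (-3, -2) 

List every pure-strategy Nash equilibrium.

(α, γ): Ben prefers δ (2 > 1) — not an equilibrium.
(α, δ): Anna gets -2 ≥ -3 from β, and Ben gets 2 ≥ 1 from γ — Nash equilibrium.
(β, γ): Anna prefers α (1 > -3) — not an equilibrium.
(β, δ): Anna prefers α (-2 > -3); Ben prefers γ (3 > -2) — not an equilibrium.

(α, δ)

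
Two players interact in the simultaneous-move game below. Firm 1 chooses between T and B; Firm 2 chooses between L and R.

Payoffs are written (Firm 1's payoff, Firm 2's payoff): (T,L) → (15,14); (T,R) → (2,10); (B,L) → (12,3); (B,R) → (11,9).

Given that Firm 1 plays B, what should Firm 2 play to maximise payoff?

R

Against B, Firm 2 earns 3 from L and 9 from R.
So R is the best response.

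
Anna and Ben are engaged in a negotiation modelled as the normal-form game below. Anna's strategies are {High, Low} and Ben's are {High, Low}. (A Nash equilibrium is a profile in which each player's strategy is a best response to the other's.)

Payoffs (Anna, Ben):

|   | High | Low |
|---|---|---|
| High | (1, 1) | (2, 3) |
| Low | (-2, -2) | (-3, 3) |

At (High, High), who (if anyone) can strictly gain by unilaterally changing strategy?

Ben

Anna at (High, High) earns 1; deviating to Low yields -2 — not better.
Ben earns 1; deviating to Low yields 3 — a strict improvement.
Only Ben has a strictly profitable deviation.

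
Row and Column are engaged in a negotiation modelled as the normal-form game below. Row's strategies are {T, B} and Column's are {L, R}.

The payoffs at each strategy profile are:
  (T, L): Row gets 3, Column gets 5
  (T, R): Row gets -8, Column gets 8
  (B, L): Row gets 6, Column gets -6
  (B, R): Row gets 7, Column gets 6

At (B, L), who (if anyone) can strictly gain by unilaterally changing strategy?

Column

Row at (B, L) earns 6; deviating to T yields 3 — not better.
Column earns -6; deviating to R yields 6 — a strict improvement.
Only Column has a strictly profitable deviation.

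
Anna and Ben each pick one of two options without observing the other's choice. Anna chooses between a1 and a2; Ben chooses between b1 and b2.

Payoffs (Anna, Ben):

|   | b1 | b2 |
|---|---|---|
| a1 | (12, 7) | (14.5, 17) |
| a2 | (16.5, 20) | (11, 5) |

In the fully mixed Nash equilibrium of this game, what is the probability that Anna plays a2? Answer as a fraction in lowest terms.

2/5

Let r be the probability that Anna plays a1. In a completely mixed equilibrium, Ben must be indifferent between b1 and b2.
Ben's expected payoff from b1 is 7r + 20(1−r); from b2 it is 17r + 5(1−r).
Setting these equal: −13r + 20 = 12r + 5, so r = 3/5.
Therefore Anna plays a2 with probability 1 − 3/5 = 2/5.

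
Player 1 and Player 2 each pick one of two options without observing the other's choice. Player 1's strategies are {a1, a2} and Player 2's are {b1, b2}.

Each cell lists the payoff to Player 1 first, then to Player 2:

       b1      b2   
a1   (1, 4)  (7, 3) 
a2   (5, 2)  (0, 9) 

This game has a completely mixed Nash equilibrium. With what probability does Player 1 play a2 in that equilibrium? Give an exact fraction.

1/8

Let x be the probability that Player 1 plays a1. In a completely mixed equilibrium, Player 2 must be indifferent between b1 and b2.
Player 2's expected payoff from b1 is 4x + 2(1−x); from b2 it is 3x + 9(1−x).
Setting these equal: 2x + 2 = −6x + 9, so x = 7/8.
Therefore Player 1 plays a2 with probability 1 − 7/8 = 1/8.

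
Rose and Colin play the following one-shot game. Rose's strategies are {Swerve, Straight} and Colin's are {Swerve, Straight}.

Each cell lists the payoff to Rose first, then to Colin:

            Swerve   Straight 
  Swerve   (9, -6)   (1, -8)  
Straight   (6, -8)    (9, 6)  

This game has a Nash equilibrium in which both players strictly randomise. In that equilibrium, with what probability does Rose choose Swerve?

7/8

Let r be the probability that Rose plays Swerve. In a completely mixed equilibrium, Colin must be indifferent between Swerve and Straight.
Colin's expected payoff from Swerve is −6r − 8(1−r); from Straight it is −8r + 6(1−r).
Setting these equal: 2r − 8 = −14r + 6, so r = 7/8.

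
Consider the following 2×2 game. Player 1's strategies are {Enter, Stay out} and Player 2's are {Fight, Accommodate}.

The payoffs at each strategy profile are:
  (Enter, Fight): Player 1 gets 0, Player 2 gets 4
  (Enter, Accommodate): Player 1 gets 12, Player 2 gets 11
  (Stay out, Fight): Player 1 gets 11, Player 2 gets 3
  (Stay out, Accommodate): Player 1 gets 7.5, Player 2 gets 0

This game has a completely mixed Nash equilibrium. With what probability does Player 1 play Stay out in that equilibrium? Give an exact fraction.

7/10

Let x be the probability that Player 1 plays Enter. In a completely mixed equilibrium, Player 2 must be indifferent between Fight and Accommodate.
Player 2's expected payoff from Fight is 4x + 3(1−x); from Accommodate it is 11x.
Setting these equal: x + 3 = 11x, so x = 3/10.
Therefore Player 1 plays Stay out with probability 1 − 3/10 = 7/10.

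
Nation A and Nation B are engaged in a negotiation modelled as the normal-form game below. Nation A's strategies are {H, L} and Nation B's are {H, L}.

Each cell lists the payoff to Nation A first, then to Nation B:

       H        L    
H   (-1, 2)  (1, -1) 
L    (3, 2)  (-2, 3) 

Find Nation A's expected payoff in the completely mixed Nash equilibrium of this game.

First find y, the probability Nation B plays H, from Nation A's indifference between H and L: −y + (1−y) = 3y − 2(1−y), giving y = 3/7.
Since Nation A is indifferent in equilibrium, Nation A's expected payoff equals the payoff from either row against (3/7, 4/7). Using H: −(3/7) + (4/7) = 1/7.

1/7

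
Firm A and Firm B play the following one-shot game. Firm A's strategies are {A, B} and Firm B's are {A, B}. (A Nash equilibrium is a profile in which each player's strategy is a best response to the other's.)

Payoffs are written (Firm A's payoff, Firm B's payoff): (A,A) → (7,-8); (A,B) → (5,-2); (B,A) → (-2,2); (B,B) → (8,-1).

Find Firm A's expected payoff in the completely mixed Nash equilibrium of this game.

First find q, the probability Firm B plays A, from Firm A's indifference between A and B: 7q + 5(1−q) = −2q + 8(1−q), giving q = 1/4.
Since Firm A is indifferent in equilibrium, Firm A's expected payoff equals the payoff from either row against (1/4, 3/4). Using A: 7(1/4) + 5(3/4) = 11/2.

11/2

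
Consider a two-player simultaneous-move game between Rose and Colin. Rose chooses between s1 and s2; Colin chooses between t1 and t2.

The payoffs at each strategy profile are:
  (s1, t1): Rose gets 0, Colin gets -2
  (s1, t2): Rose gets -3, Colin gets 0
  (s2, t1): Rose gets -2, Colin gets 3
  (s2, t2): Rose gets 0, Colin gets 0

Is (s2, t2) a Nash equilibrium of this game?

No

At (s2, t2), Rose earns 0; switching to s1 would give -3, so Rose has no profitable deviation.
Colin earns 0; switching to t1 would give 3, so Colin would deviate.
Since at least one player can profitably deviate, this is not a Nash equilibrium.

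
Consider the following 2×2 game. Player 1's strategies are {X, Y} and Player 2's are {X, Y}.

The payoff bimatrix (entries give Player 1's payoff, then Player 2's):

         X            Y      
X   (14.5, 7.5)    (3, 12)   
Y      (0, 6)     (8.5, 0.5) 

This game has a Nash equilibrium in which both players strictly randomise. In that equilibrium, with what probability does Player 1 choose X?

Let x be the probability that Player 1 plays X. In a completely mixed equilibrium, Player 2 must be indifferent between X and Y.
Player 2's expected payoff from X is 7.5x + 6(1−x); from Y it is 12x + 0.5(1−x).
Setting these equal: 1.5x + 6 = 11.5x + 0.5, so x = 11/20.

11/20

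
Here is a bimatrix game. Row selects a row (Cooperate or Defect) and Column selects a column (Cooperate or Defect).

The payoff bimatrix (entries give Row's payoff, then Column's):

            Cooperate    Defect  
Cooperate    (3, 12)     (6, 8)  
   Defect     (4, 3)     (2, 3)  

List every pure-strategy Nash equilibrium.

(Cooperate, Cooperate): Row prefers Defect (4 > 3) — not an equilibrium.
(Cooperate, Defect): Column prefers Cooperate (12 > 8) — not an equilibrium.
(Defect, Cooperate): Row gets 4 ≥ 3 from Cooperate, and Column gets 3 ≥ 3 from Defect — Nash equilibrium.
(Defect, Defect): Row prefers Cooperate (6 > 2) — not an equilibrium.

(Defect, Cooperate)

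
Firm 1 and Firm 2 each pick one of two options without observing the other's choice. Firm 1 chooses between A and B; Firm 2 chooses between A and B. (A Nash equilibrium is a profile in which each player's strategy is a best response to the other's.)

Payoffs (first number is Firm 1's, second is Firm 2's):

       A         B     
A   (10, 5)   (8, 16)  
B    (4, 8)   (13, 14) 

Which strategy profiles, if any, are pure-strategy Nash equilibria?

(A, A): Firm 2 prefers B (16 > 5) — not an equilibrium.
(A, B): Firm 1 prefers B (13 > 8) — not an equilibrium.
(B, A): Firm 1 prefers A (10 > 4); Firm 2 prefers B (14 > 8) — not an equilibrium.
(B, B): Firm 1 gets 13 ≥ 8 from A, and Firm 2 gets 14 ≥ 8 from A — Nash equilibrium.

(B, B)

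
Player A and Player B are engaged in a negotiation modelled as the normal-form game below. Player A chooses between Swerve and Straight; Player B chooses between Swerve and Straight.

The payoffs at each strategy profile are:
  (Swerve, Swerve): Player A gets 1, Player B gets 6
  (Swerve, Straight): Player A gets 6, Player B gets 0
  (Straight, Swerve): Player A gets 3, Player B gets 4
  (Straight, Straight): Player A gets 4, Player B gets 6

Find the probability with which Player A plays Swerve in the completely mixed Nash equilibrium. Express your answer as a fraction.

Let p be the probability that Player A plays Swerve. In a completely mixed equilibrium, Player B must be indifferent between Swerve and Straight.
Player B's expected payoff from Swerve is 6p + 4(1−p); from Straight it is 6(1−p).
Setting these equal: 2p + 4 = −6p + 6, so p = 1/4.

1/4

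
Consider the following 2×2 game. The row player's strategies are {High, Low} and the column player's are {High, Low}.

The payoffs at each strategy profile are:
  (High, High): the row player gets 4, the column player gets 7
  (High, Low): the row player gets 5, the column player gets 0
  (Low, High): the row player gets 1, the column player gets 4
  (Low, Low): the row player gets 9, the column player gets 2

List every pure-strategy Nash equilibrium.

(High, High)

(High, High): the row player gets 4 ≥ 1 from Low, and the column player gets 7 ≥ 0 from Low — Nash equilibrium.
(High, Low): the row player prefers Low (9 > 5); the column player prefers High (7 > 0) — not an equilibrium.
(Low, High): the row player prefers High (4 > 1) — not an equilibrium.
(Low, Low): the column player prefers High (4 > 2) — not an equilibrium.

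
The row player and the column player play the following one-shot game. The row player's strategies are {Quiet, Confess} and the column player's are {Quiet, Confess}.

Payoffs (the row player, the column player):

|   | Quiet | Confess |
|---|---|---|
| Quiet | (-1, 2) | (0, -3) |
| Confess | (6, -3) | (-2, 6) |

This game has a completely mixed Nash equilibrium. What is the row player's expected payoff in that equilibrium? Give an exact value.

First find q, the probability the column player plays Quiet, from the row player's indifference between Quiet and Confess: −q = 6q − 2(1−q), giving q = 2/9.
Since the row player is indifferent in equilibrium, the row player's expected payoff equals the payoff from either row against (2/9, 7/9). Using Quiet: −(2/9) = -2/9.

-2/9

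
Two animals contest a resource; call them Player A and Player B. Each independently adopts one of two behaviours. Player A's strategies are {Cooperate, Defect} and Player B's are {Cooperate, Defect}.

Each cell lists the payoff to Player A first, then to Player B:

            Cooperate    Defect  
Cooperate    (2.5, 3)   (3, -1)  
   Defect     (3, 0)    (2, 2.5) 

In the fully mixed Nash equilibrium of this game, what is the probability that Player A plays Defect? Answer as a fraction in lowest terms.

8/13

Let r be the probability that Player A plays Cooperate. In a completely mixed equilibrium, Player B must be indifferent between Cooperate and Defect.
Player B's expected payoff from Cooperate is 3r; from Defect it is −r + 2.5(1−r).
Setting these equal: 3r = −3.5r + 2.5, so r = 5/13.
Therefore Player A plays Defect with probability 1 − 5/13 = 8/13.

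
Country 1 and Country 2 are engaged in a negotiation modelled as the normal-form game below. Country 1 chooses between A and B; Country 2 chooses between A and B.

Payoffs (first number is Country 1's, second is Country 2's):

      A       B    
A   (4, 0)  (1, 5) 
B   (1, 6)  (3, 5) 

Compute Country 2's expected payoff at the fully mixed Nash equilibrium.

First find x, the probability Country 1 plays A, from Country 2's indifference between A and B: 6(1−x) = 5x + 5(1−x), giving x = 1/6.
Since Country 2 is indifferent in equilibrium, Country 2's expected payoff equals the payoff from either column against (1/6, 5/6). Using A: 6(5/6) = 5.

5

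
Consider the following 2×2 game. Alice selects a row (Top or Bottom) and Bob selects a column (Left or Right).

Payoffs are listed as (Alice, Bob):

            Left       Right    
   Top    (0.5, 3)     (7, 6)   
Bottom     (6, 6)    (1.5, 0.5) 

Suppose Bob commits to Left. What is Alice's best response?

Bottom

Against Left, Alice earns 0.5 from Top and 6 from Bottom.
So Bottom is the best response.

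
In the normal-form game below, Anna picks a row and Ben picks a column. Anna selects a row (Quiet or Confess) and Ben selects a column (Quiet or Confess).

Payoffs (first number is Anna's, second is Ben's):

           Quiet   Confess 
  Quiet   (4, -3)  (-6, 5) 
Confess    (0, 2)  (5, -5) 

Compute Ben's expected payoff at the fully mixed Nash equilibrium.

First find x, the probability Anna plays Quiet, from Ben's indifference between Quiet and Confess: −3x + 2(1−x) = 5x − 5(1−x), giving x = 7/15.
Since Ben is indifferent in equilibrium, Ben's expected payoff equals the payoff from either column against (7/15, 8/15). Using Quiet: −3(7/15) + 2(8/15) = -1/3.

-1/3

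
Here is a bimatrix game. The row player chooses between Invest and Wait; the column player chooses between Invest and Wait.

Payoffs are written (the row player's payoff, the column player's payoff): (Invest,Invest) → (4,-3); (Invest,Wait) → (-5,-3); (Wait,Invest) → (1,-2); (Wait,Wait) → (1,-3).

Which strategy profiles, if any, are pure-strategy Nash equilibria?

(Invest, Invest)

(Invest, Invest): the row player gets 4 ≥ 1 from Wait, and the column player gets -3 ≥ -3 from Wait — Nash equilibrium.
(Invest, Wait): the row player prefers Wait (1 > -5) — not an equilibrium.
(Wait, Invest): the row player prefers Invest (4 > 1) — not an equilibrium.
(Wait, Wait): the column player prefers Invest (-2 > -3) — not an equilibrium.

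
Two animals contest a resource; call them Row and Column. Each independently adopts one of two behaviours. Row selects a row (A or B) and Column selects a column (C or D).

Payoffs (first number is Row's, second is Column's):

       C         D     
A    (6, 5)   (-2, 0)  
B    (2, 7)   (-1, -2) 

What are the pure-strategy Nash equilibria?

(A, C)

(A, C): Row gets 6 ≥ 2 from B, and Column gets 5 ≥ 0 from D — Nash equilibrium.
(A, D): Row prefers B (-1 > -2); Column prefers C (5 > 0) — not an equilibrium.
(B, C): Row prefers A (6 > 2) — not an equilibrium.
(B, D): Column prefers C (7 > -2) — not an equilibrium.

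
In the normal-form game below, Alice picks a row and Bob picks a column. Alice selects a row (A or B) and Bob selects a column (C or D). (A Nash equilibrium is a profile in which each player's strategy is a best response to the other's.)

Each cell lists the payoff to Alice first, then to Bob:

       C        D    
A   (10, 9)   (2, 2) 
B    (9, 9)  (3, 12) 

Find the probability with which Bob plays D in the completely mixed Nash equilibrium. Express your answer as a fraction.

Let c be the probability that Bob plays C. In a completely mixed equilibrium, Alice must be indifferent between A and B.
Alice's expected payoff from A is 10c + 2(1−c); from B it is 9c + 3(1−c).
Setting these equal: 8c + 2 = 6c + 3, so c = 1/2.
Therefore Bob plays D with probability 1 − 1/2 = 1/2.

1/2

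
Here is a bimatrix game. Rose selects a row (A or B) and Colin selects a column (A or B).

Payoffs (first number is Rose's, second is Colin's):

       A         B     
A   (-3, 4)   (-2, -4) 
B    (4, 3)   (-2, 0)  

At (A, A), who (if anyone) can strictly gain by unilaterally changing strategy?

Rose at (A, A) earns -3; deviating to B yields 4 — a strict improvement.
Colin earns 4; deviating to B yields -4 — not better.
Only Rose has a strictly profitable deviation.

Rose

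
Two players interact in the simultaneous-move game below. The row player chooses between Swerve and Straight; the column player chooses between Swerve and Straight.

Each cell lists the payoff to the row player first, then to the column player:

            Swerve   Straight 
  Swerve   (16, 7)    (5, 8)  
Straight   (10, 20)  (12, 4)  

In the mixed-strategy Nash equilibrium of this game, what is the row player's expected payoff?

142/13

First find y, the probability the column player plays Swerve, from the row player's indifference between Swerve and Straight: 16y + 5(1−y) = 10y + 12(1−y), giving y = 7/13.
Since the row player is indifferent in equilibrium, the row player's expected payoff equals the payoff from either row against (7/13, 6/13). Using Swerve: 16(7/13) + 5(6/13) = 142/13.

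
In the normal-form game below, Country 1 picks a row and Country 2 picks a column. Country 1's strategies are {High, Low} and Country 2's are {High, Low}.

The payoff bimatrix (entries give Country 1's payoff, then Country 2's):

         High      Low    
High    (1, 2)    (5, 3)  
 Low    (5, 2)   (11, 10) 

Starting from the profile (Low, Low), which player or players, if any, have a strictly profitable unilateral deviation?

Country 1 at (Low, Low) earns 11; deviating to High yields 5 — not better.
Country 2 earns 10; deviating to High yields 2 — not better.
Neither player can strictly improve; the profile is a Nash equilibrium.

Neither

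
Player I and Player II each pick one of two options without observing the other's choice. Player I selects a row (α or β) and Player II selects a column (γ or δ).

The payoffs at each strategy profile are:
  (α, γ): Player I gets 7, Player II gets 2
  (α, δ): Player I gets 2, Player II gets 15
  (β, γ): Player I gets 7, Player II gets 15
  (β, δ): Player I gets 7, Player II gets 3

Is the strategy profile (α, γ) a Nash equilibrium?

No

At (α, γ), Player I earns 7; switching to β would give 7, so Player I has no profitable deviation.
Player II earns 2; switching to δ would give 15, so Player II would deviate.
Since at least one player can profitably deviate, this is not a Nash equilibrium.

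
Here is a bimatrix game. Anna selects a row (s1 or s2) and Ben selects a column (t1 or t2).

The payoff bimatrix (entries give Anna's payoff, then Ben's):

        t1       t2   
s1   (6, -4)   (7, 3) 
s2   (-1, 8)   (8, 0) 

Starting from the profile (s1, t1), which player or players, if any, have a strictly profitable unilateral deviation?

Anna at (s1, t1) earns 6; deviating to s2 yields -1 — not better.
Ben earns -4; deviating to t2 yields 3 — a strict improvement.
Only Ben has a strictly profitable deviation.

Ben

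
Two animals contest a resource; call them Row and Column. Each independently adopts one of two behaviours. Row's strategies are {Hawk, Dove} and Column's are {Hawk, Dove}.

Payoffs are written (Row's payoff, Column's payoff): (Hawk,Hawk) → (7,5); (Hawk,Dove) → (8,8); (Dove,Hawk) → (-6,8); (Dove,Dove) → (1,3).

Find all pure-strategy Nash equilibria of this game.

(Hawk, Dove)

(Hawk, Hawk): Column prefers Dove (8 > 5) — not an equilibrium.
(Hawk, Dove): Row gets 8 ≥ 1 from Dove, and Column gets 8 ≥ 5 from Hawk — Nash equilibrium.
(Dove, Hawk): Row prefers Hawk (7 > -6) — not an equilibrium.
(Dove, Dove): Row prefers Hawk (8 > 1); Column prefers Hawk (8 > 3) — not an equilibrium.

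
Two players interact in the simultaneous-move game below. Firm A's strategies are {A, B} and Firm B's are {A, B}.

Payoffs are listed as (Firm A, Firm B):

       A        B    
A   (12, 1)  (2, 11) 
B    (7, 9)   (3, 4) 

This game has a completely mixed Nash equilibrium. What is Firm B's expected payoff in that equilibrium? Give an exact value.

19/3

First find x, the probability Firm A plays A, from Firm B's indifference between A and B: x + 9(1−x) = 11x + 4(1−x), giving x = 1/3.
Since Firm B is indifferent in equilibrium, Firm B's expected payoff equals the payoff from either column against (1/3, 2/3). Using A: (1/3) + 9(2/3) = 19/3.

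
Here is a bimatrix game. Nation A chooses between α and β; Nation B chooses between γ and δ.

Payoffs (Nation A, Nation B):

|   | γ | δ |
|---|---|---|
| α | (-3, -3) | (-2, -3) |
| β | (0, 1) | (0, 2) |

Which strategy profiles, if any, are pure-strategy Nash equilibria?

(α, γ): Nation A prefers β (0 > -3) — not an equilibrium.
(α, δ): Nation A prefers β (0 > -2) — not an equilibrium.
(β, γ): Nation B prefers δ (2 > 1) — not an equilibrium.
(β, δ): Nation A gets 0 ≥ -2 from α, and Nation B gets 2 ≥ 1 from γ — Nash equilibrium.

(β, δ)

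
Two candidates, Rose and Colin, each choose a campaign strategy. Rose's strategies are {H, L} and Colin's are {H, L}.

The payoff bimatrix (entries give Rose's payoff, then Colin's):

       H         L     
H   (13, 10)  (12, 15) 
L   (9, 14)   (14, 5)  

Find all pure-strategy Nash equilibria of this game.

(H, H): Colin prefers L (15 > 10) — not an equilibrium.
(H, L): Rose prefers L (14 > 12) — not an equilibrium.
(L, H): Rose prefers H (13 > 9) — not an equilibrium.
(L, L): Colin prefers H (14 > 5) — not an equilibrium.

none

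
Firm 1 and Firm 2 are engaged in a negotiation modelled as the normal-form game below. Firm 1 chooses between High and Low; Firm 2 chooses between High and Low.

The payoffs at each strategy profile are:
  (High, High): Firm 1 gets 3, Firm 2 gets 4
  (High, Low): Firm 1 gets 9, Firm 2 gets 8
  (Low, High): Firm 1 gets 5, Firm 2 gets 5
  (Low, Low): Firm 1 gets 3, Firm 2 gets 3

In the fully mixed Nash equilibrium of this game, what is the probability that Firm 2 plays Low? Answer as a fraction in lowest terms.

1/4

Let q be the probability that Firm 2 plays High. In a completely mixed equilibrium, Firm 1 must be indifferent between High and Low.
Firm 1's expected payoff from High is 3q + 9(1−q); from Low it is 5q + 3(1−q).
Setting these equal: −6q + 9 = 2q + 3, so q = 3/4.
Therefore Firm 2 plays Low with probability 1 − 3/4 = 1/4.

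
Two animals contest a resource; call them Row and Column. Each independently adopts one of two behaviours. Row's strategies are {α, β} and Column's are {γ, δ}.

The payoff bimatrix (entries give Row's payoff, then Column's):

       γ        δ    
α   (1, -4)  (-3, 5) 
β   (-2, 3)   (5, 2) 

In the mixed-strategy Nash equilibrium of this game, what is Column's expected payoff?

23/10

First find x, the probability Row plays α, from Column's indifference between γ and δ: −4x + 3(1−x) = 5x + 2(1−x), giving x = 1/10.
Since Column is indifferent in equilibrium, Column's expected payoff equals the payoff from either column against (1/10, 9/10). Using γ: −4(1/10) + 3(9/10) = 23/10.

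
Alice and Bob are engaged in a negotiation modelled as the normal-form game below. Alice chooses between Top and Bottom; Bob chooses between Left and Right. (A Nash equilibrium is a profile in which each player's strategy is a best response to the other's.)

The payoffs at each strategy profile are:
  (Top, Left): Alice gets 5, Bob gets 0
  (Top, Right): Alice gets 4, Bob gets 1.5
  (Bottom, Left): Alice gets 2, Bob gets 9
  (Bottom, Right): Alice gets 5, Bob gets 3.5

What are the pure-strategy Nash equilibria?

(Top, Left): Bob prefers Right (1.5 > 0) — not an equilibrium.
(Top, Right): Alice prefers Bottom (5 > 4) — not an equilibrium.
(Bottom, Left): Alice prefers Top (5 > 2) — not an equilibrium.
(Bottom, Right): Bob prefers Left (9 > 3.5) — not an equilibrium.

none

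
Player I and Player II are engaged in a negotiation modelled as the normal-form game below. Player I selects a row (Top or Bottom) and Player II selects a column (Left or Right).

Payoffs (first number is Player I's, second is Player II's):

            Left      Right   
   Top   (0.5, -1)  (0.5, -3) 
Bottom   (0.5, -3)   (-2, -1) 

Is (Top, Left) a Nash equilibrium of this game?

Yes

At (Top, Left), Player I earns 0.5; switching to Bottom would give 0.5, so Player I has no profitable deviation.
Player II earns -1; switching to Right would give -3, so Player II has no profitable deviation.
Neither player can gain by a unilateral deviation, so this profile is a Nash equilibrium.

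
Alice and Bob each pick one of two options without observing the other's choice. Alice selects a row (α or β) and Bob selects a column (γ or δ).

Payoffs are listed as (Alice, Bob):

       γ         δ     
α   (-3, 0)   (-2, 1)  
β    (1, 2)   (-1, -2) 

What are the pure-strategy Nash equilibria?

(α, γ): Alice prefers β (1 > -3); Bob prefers δ (1 > 0) — not an equilibrium.
(α, δ): Alice prefers β (-1 > -2) — not an equilibrium.
(β, γ): Alice gets 1 ≥ -3 from α, and Bob gets 2 ≥ -2 from δ — Nash equilibrium.
(β, δ): Bob prefers γ (2 > -2) — not an equilibrium.

(β, γ)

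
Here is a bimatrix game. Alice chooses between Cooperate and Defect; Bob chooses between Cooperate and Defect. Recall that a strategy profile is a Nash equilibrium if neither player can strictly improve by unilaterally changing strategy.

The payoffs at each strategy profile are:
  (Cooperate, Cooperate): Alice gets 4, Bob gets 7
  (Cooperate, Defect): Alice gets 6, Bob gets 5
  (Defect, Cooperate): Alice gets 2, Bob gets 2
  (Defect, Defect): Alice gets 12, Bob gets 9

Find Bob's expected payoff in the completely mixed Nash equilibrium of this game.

53/9

First find p, the probability Alice plays Cooperate, from Bob's indifference between Cooperate and Defect: 7p + 2(1−p) = 5p + 9(1−p), giving p = 7/9.
Since Bob is indifferent in equilibrium, Bob's expected payoff equals the payoff from either column against (7/9, 2/9). Using Cooperate: 7(7/9) + 2(2/9) = 53/9.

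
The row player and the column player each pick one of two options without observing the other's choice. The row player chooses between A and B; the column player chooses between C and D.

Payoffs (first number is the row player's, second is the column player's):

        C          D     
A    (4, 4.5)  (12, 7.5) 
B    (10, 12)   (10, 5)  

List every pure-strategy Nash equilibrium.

(A, D) and (B, C)

(A, C): the row player prefers B (10 > 4); the column player prefers D (7.5 > 4.5) — not an equilibrium.
(A, D): the row player gets 12 ≥ 10 from B, and the column player gets 7.5 ≥ 4.5 from C — Nash equilibrium.
(B, C): the row player gets 10 ≥ 4 from A, and the column player gets 12 ≥ 5 from D — Nash equilibrium.
(B, D): the row player prefers A (12 > 10); the column player prefers C (12 > 5) — not an equilibrium.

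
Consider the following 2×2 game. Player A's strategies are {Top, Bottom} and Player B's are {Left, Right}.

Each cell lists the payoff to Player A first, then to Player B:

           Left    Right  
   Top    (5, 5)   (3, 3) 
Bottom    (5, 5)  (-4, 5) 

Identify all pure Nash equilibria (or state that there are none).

(Top, Left): Player A gets 5 ≥ 5 from Bottom, and Player B gets 5 ≥ 3 from Right — Nash equilibrium.
(Top, Right): Player B prefers Left (5 > 3) — not an equilibrium.
(Bottom, Left): Player A gets 5 ≥ 5 from Top, and Player B gets 5 ≥ 5 from Right — Nash equilibrium.
(Bottom, Right): Player A prefers Top (3 > -4) — not an equilibrium.

(Top, Left) and (Bottom, Left)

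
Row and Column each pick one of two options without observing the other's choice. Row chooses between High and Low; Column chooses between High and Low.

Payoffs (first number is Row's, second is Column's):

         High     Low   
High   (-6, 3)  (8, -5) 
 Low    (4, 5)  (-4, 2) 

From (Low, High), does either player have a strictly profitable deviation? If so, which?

Neither

Row at (Low, High) earns 4; deviating to High yields -6 — not better.
Column earns 5; deviating to Low yields 2 — not better.
Neither player can strictly improve; the profile is a Nash equilibrium.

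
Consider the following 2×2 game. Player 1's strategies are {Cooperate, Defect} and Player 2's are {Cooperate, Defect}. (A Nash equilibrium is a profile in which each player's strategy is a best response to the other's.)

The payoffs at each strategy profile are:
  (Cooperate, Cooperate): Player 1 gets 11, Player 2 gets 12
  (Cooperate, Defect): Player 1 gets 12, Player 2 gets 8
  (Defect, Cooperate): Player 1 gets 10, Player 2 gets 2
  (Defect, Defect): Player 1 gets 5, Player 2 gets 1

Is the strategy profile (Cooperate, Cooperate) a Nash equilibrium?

Yes

At (Cooperate, Cooperate), Player 1 earns 11; switching to Defect would give 10, so Player 1 has no profitable deviation.
Player 2 earns 12; switching to Defect would give 8, so Player 2 has no profitable deviation.
Neither player can gain by a unilateral deviation, so this profile is a Nash equilibrium.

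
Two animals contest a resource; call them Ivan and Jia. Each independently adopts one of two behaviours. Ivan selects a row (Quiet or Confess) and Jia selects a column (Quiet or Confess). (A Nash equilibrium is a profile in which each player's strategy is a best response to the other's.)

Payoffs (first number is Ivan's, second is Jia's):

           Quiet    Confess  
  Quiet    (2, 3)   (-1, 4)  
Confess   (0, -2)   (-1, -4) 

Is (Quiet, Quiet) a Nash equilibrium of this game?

At (Quiet, Quiet), Ivan earns 2; switching to Confess would give 0, so Ivan has no profitable deviation.
Jia earns 3; switching to Confess would give 4, so Jia would deviate.
Since at least one player can profitably deviate, this is not a Nash equilibrium.

No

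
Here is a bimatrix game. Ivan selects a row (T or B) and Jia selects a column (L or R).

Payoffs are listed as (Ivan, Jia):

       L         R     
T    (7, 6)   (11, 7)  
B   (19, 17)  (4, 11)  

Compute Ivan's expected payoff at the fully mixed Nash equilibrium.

181/19

First find q, the probability Jia plays L, from Ivan's indifference between T and B: 7q + 11(1−q) = 19q + 4(1−q), giving q = 7/19.
Since Ivan is indifferent in equilibrium, Ivan's expected payoff equals the payoff from either row against (7/19, 12/19). Using T: 7(7/19) + 11(12/19) = 181/19.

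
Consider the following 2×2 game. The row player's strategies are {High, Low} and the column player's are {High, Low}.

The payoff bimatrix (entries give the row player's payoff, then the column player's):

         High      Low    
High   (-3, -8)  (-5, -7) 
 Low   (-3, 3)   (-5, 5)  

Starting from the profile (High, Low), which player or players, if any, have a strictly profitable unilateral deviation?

Neither

The row player at (High, Low) earns -5; deviating to Low yields -5 — not better.
The column player earns -7; deviating to High yields -8 — not better.
Neither player can strictly improve; the profile is a Nash equilibrium.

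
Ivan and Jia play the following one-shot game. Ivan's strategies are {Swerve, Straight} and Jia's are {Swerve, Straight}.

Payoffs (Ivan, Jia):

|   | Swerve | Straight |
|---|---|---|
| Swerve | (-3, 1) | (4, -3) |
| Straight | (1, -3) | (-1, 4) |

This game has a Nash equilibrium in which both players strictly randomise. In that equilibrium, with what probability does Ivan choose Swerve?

Let r be the probability that Ivan plays Swerve. In a completely mixed equilibrium, Jia must be indifferent between Swerve and Straight.
Jia's expected payoff from Swerve is r − 3(1−r); from Straight it is −3r + 4(1−r).
Setting these equal: 4r − 3 = −7r + 4, so r = 7/11.

7/11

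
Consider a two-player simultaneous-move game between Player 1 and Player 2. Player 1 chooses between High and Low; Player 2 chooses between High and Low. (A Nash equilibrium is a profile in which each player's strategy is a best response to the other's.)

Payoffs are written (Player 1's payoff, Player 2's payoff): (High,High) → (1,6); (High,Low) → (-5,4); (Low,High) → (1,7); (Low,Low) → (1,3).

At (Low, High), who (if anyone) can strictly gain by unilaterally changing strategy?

Neither

Player 1 at (Low, High) earns 1; deviating to High yields 1 — not better.
Player 2 earns 7; deviating to Low yields 3 — not better.
Neither player can strictly improve; the profile is a Nash equilibrium.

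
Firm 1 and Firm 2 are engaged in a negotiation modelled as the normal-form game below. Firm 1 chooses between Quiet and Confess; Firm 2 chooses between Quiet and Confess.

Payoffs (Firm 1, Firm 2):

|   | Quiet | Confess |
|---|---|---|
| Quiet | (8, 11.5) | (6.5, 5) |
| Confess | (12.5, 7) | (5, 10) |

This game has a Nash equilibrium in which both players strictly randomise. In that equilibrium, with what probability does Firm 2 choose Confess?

3/4

Let y be the probability that Firm 2 plays Quiet. In a completely mixed equilibrium, Firm 1 must be indifferent between Quiet and Confess.
Firm 1's expected payoff from Quiet is 8y + 6.5(1−y); from Confess it is 12.5y + 5(1−y).
Setting these equal: 1.5y + 6.5 = 7.5y + 5, so y = 1/4.
Therefore Firm 2 plays Confess with probability 1 − 1/4 = 3/4.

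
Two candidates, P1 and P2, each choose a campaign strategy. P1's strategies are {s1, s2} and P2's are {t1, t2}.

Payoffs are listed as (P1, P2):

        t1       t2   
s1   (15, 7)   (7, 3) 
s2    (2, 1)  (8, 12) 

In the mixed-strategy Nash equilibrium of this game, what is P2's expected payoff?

First find x, the probability P1 plays s1, from P2's indifference between t1 and t2: 7x + (1−x) = 3x + 12(1−x), giving x = 11/15.
Since P2 is indifferent in equilibrium, P2's expected payoff equals the payoff from either column against (11/15, 4/15). Using t1: 7(11/15) + (4/15) = 27/5.

27/5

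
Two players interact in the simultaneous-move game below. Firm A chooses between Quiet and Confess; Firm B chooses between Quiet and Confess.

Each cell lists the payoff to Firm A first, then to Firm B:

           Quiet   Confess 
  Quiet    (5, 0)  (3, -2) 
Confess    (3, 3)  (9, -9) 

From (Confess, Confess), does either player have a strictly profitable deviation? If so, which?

Firm A at (Confess, Confess) earns 9; deviating to Quiet yields 3 — not better.
Firm B earns -9; deviating to Quiet yields 3 — a strict improvement.
Only Firm B has a strictly profitable deviation.

Firm B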